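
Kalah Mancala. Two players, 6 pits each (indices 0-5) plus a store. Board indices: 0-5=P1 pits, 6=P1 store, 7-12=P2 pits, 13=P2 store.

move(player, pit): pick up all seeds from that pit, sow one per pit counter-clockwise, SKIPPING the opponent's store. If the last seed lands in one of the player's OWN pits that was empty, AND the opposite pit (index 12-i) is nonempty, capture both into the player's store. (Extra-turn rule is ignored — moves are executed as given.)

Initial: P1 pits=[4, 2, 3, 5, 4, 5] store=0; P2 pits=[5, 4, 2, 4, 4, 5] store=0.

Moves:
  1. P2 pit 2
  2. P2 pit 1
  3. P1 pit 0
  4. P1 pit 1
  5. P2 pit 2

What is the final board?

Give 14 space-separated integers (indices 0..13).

Answer: 0 0 5 7 6 5 0 5 0 0 7 6 6 0

Derivation:
Move 1: P2 pit2 -> P1=[4,2,3,5,4,5](0) P2=[5,4,0,5,5,5](0)
Move 2: P2 pit1 -> P1=[4,2,3,5,4,5](0) P2=[5,0,1,6,6,6](0)
Move 3: P1 pit0 -> P1=[0,3,4,6,5,5](0) P2=[5,0,1,6,6,6](0)
Move 4: P1 pit1 -> P1=[0,0,5,7,6,5](0) P2=[5,0,1,6,6,6](0)
Move 5: P2 pit2 -> P1=[0,0,5,7,6,5](0) P2=[5,0,0,7,6,6](0)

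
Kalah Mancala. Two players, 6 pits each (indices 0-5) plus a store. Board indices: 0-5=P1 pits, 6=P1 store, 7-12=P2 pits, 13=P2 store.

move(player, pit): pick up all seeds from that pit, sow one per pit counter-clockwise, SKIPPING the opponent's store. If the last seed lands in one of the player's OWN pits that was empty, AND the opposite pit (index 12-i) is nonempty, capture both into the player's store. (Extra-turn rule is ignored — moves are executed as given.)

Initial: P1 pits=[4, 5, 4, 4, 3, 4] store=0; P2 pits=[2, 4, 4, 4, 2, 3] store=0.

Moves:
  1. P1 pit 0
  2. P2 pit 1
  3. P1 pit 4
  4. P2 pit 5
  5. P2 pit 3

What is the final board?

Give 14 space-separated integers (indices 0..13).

Answer: 2 8 6 5 0 5 1 3 1 5 0 4 1 2

Derivation:
Move 1: P1 pit0 -> P1=[0,6,5,5,4,4](0) P2=[2,4,4,4,2,3](0)
Move 2: P2 pit1 -> P1=[0,6,5,5,4,4](0) P2=[2,0,5,5,3,4](0)
Move 3: P1 pit4 -> P1=[0,6,5,5,0,5](1) P2=[3,1,5,5,3,4](0)
Move 4: P2 pit5 -> P1=[1,7,6,5,0,5](1) P2=[3,1,5,5,3,0](1)
Move 5: P2 pit3 -> P1=[2,8,6,5,0,5](1) P2=[3,1,5,0,4,1](2)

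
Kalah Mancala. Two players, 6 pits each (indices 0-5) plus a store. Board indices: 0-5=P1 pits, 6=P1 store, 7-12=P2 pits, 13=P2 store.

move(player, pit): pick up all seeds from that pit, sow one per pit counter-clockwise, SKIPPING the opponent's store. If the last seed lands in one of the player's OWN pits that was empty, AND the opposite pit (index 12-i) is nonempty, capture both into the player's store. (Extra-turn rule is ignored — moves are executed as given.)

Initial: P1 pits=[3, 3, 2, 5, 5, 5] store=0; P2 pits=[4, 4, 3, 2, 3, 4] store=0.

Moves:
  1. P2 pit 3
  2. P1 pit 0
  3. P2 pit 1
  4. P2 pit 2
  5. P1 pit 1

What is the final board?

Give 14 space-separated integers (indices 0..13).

Answer: 0 0 4 7 6 6 0 4 0 0 2 6 7 1

Derivation:
Move 1: P2 pit3 -> P1=[3,3,2,5,5,5](0) P2=[4,4,3,0,4,5](0)
Move 2: P1 pit0 -> P1=[0,4,3,6,5,5](0) P2=[4,4,3,0,4,5](0)
Move 3: P2 pit1 -> P1=[0,4,3,6,5,5](0) P2=[4,0,4,1,5,6](0)
Move 4: P2 pit2 -> P1=[0,4,3,6,5,5](0) P2=[4,0,0,2,6,7](1)
Move 5: P1 pit1 -> P1=[0,0,4,7,6,6](0) P2=[4,0,0,2,6,7](1)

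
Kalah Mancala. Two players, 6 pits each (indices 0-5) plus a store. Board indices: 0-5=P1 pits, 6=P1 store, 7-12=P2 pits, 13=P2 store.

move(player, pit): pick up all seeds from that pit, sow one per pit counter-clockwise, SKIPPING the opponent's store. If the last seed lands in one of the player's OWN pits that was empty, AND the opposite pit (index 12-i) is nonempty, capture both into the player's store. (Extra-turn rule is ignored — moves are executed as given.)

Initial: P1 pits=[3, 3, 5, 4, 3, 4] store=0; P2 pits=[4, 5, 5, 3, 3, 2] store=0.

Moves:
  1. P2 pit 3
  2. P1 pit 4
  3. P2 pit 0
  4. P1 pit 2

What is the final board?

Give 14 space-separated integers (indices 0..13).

Move 1: P2 pit3 -> P1=[3,3,5,4,3,4](0) P2=[4,5,5,0,4,3](1)
Move 2: P1 pit4 -> P1=[3,3,5,4,0,5](1) P2=[5,5,5,0,4,3](1)
Move 3: P2 pit0 -> P1=[3,3,5,4,0,5](1) P2=[0,6,6,1,5,4](1)
Move 4: P1 pit2 -> P1=[3,3,0,5,1,6](2) P2=[1,6,6,1,5,4](1)

Answer: 3 3 0 5 1 6 2 1 6 6 1 5 4 1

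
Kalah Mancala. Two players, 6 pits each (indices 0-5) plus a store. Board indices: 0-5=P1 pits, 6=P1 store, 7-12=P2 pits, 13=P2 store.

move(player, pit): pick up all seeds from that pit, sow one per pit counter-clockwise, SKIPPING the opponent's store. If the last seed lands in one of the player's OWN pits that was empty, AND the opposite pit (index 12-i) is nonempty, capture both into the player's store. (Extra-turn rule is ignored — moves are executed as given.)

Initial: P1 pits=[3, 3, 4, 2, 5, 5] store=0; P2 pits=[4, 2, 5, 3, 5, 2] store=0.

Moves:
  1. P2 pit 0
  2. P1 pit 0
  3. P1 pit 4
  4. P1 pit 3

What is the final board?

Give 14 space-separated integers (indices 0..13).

Answer: 0 4 5 0 1 7 2 1 4 7 4 6 2 0

Derivation:
Move 1: P2 pit0 -> P1=[3,3,4,2,5,5](0) P2=[0,3,6,4,6,2](0)
Move 2: P1 pit0 -> P1=[0,4,5,3,5,5](0) P2=[0,3,6,4,6,2](0)
Move 3: P1 pit4 -> P1=[0,4,5,3,0,6](1) P2=[1,4,7,4,6,2](0)
Move 4: P1 pit3 -> P1=[0,4,5,0,1,7](2) P2=[1,4,7,4,6,2](0)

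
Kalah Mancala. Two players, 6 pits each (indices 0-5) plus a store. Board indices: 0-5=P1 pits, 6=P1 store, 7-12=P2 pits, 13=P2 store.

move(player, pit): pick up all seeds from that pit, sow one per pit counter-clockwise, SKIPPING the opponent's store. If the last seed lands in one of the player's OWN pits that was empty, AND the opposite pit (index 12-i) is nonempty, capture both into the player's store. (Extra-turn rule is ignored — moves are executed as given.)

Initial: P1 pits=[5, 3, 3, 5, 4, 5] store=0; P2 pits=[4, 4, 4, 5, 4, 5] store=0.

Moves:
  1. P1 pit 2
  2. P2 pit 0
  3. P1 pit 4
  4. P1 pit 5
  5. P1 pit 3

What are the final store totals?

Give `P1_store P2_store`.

Move 1: P1 pit2 -> P1=[5,3,0,6,5,6](0) P2=[4,4,4,5,4,5](0)
Move 2: P2 pit0 -> P1=[5,3,0,6,5,6](0) P2=[0,5,5,6,5,5](0)
Move 3: P1 pit4 -> P1=[5,3,0,6,0,7](1) P2=[1,6,6,6,5,5](0)
Move 4: P1 pit5 -> P1=[5,3,0,6,0,0](2) P2=[2,7,7,7,6,6](0)
Move 5: P1 pit3 -> P1=[5,3,0,0,1,1](3) P2=[3,8,8,7,6,6](0)

Answer: 3 0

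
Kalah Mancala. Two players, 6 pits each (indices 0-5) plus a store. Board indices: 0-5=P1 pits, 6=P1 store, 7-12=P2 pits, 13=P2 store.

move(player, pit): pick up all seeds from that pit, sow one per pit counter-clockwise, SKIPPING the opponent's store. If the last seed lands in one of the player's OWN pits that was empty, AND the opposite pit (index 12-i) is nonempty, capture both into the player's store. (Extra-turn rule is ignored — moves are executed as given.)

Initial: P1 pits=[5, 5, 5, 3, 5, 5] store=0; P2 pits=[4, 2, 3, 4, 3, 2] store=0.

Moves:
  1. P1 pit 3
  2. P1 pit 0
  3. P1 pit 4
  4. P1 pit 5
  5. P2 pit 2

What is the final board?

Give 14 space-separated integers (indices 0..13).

Move 1: P1 pit3 -> P1=[5,5,5,0,6,6](1) P2=[4,2,3,4,3,2](0)
Move 2: P1 pit0 -> P1=[0,6,6,1,7,7](1) P2=[4,2,3,4,3,2](0)
Move 3: P1 pit4 -> P1=[0,6,6,1,0,8](2) P2=[5,3,4,5,4,2](0)
Move 4: P1 pit5 -> P1=[0,6,6,1,0,0](7) P2=[6,4,5,6,5,0](0)
Move 5: P2 pit2 -> P1=[1,6,6,1,0,0](7) P2=[6,4,0,7,6,1](1)

Answer: 1 6 6 1 0 0 7 6 4 0 7 6 1 1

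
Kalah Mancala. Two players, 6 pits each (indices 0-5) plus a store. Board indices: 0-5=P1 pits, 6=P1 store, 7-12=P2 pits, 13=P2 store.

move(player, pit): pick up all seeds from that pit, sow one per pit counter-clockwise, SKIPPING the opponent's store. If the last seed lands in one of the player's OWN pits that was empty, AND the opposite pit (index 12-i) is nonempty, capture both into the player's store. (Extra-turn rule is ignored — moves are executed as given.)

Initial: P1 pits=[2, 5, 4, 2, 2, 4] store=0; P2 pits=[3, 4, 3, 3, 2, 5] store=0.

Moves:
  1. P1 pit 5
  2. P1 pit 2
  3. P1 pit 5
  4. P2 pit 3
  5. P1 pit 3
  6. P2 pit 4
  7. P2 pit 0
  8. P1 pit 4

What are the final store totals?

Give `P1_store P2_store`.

Move 1: P1 pit5 -> P1=[2,5,4,2,2,0](1) P2=[4,5,4,3,2,5](0)
Move 2: P1 pit2 -> P1=[2,5,0,3,3,1](2) P2=[4,5,4,3,2,5](0)
Move 3: P1 pit5 -> P1=[2,5,0,3,3,0](3) P2=[4,5,4,3,2,5](0)
Move 4: P2 pit3 -> P1=[2,5,0,3,3,0](3) P2=[4,5,4,0,3,6](1)
Move 5: P1 pit3 -> P1=[2,5,0,0,4,1](4) P2=[4,5,4,0,3,6](1)
Move 6: P2 pit4 -> P1=[3,5,0,0,4,1](4) P2=[4,5,4,0,0,7](2)
Move 7: P2 pit0 -> P1=[3,0,0,0,4,1](4) P2=[0,6,5,1,0,7](8)
Move 8: P1 pit4 -> P1=[3,0,0,0,0,2](5) P2=[1,7,5,1,0,7](8)

Answer: 5 8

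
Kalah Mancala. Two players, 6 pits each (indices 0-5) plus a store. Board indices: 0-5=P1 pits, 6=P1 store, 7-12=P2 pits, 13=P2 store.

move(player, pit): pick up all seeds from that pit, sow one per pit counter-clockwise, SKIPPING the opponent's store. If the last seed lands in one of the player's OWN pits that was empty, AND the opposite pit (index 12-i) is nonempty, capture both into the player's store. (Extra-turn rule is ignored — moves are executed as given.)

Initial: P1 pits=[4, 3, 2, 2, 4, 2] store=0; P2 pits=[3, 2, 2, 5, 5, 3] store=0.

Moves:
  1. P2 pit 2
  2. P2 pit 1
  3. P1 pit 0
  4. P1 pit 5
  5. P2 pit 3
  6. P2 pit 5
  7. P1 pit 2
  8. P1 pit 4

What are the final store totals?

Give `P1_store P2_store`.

Answer: 3 2

Derivation:
Move 1: P2 pit2 -> P1=[4,3,2,2,4,2](0) P2=[3,2,0,6,6,3](0)
Move 2: P2 pit1 -> P1=[4,3,2,2,4,2](0) P2=[3,0,1,7,6,3](0)
Move 3: P1 pit0 -> P1=[0,4,3,3,5,2](0) P2=[3,0,1,7,6,3](0)
Move 4: P1 pit5 -> P1=[0,4,3,3,5,0](1) P2=[4,0,1,7,6,3](0)
Move 5: P2 pit3 -> P1=[1,5,4,4,5,0](1) P2=[4,0,1,0,7,4](1)
Move 6: P2 pit5 -> P1=[2,6,5,4,5,0](1) P2=[4,0,1,0,7,0](2)
Move 7: P1 pit2 -> P1=[2,6,0,5,6,1](2) P2=[5,0,1,0,7,0](2)
Move 8: P1 pit4 -> P1=[2,6,0,5,0,2](3) P2=[6,1,2,1,7,0](2)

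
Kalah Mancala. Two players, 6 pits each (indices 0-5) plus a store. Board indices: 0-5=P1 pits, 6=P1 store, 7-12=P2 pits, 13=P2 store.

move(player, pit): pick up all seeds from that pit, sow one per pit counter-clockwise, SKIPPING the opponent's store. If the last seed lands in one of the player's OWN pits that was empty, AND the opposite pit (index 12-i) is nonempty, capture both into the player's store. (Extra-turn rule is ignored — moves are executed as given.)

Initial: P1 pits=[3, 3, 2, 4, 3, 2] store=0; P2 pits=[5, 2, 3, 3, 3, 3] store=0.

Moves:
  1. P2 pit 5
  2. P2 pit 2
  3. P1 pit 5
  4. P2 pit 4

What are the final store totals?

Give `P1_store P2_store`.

Answer: 1 7

Derivation:
Move 1: P2 pit5 -> P1=[4,4,2,4,3,2](0) P2=[5,2,3,3,3,0](1)
Move 2: P2 pit2 -> P1=[0,4,2,4,3,2](0) P2=[5,2,0,4,4,0](6)
Move 3: P1 pit5 -> P1=[0,4,2,4,3,0](1) P2=[6,2,0,4,4,0](6)
Move 4: P2 pit4 -> P1=[1,5,2,4,3,0](1) P2=[6,2,0,4,0,1](7)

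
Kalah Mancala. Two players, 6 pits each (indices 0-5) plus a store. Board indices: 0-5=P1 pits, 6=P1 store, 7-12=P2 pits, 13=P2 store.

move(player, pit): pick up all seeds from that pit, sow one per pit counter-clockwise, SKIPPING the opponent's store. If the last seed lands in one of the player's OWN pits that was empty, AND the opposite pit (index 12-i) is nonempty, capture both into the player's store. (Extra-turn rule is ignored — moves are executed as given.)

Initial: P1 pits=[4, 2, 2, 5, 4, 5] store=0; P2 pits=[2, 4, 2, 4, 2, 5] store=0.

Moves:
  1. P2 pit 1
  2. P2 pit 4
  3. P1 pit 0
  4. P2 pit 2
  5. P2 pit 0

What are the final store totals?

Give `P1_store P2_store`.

Move 1: P2 pit1 -> P1=[4,2,2,5,4,5](0) P2=[2,0,3,5,3,6](0)
Move 2: P2 pit4 -> P1=[5,2,2,5,4,5](0) P2=[2,0,3,5,0,7](1)
Move 3: P1 pit0 -> P1=[0,3,3,6,5,6](0) P2=[2,0,3,5,0,7](1)
Move 4: P2 pit2 -> P1=[0,3,3,6,5,6](0) P2=[2,0,0,6,1,8](1)
Move 5: P2 pit0 -> P1=[0,3,3,0,5,6](0) P2=[0,1,0,6,1,8](8)

Answer: 0 8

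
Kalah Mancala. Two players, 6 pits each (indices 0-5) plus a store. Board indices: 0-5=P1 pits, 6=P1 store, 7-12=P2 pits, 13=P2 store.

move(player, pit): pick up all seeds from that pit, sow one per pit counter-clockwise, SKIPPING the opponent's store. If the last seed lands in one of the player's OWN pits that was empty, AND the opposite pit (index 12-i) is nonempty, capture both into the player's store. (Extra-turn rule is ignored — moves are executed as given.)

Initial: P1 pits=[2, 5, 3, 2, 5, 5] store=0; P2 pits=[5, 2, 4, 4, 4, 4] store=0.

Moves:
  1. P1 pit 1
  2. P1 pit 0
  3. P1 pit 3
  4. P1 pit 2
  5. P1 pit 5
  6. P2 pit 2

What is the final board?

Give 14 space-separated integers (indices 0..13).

Answer: 1 1 0 1 8 0 10 7 3 0 6 6 1 1

Derivation:
Move 1: P1 pit1 -> P1=[2,0,4,3,6,6](1) P2=[5,2,4,4,4,4](0)
Move 2: P1 pit0 -> P1=[0,1,5,3,6,6](1) P2=[5,2,4,4,4,4](0)
Move 3: P1 pit3 -> P1=[0,1,5,0,7,7](2) P2=[5,2,4,4,4,4](0)
Move 4: P1 pit2 -> P1=[0,1,0,1,8,8](3) P2=[6,2,4,4,4,4](0)
Move 5: P1 pit5 -> P1=[0,1,0,1,8,0](10) P2=[7,3,5,5,5,0](0)
Move 6: P2 pit2 -> P1=[1,1,0,1,8,0](10) P2=[7,3,0,6,6,1](1)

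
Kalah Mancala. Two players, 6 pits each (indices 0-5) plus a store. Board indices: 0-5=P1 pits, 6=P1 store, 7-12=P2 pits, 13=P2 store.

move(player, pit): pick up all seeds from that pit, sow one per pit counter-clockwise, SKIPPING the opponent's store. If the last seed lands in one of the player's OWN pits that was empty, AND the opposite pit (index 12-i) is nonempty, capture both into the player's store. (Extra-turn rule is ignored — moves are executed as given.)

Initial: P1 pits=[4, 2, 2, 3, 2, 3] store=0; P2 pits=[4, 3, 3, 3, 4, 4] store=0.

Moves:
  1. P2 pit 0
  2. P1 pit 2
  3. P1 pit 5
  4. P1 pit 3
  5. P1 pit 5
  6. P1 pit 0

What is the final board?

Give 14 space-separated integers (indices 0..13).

Move 1: P2 pit0 -> P1=[4,2,2,3,2,3](0) P2=[0,4,4,4,5,4](0)
Move 2: P1 pit2 -> P1=[4,2,0,4,3,3](0) P2=[0,4,4,4,5,4](0)
Move 3: P1 pit5 -> P1=[4,2,0,4,3,0](1) P2=[1,5,4,4,5,4](0)
Move 4: P1 pit3 -> P1=[4,2,0,0,4,1](2) P2=[2,5,4,4,5,4](0)
Move 5: P1 pit5 -> P1=[4,2,0,0,4,0](3) P2=[2,5,4,4,5,4](0)
Move 6: P1 pit0 -> P1=[0,3,1,1,5,0](3) P2=[2,5,4,4,5,4](0)

Answer: 0 3 1 1 5 0 3 2 5 4 4 5 4 0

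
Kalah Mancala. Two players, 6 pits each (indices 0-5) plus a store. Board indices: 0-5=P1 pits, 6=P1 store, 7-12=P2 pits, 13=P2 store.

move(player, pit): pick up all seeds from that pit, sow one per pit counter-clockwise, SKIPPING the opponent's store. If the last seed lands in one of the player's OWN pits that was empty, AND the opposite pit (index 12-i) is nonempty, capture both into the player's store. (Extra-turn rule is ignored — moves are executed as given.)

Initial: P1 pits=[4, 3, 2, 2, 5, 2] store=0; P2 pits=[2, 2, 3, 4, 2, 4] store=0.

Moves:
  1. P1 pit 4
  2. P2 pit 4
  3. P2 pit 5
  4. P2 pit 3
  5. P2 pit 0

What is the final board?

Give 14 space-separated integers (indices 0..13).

Move 1: P1 pit4 -> P1=[4,3,2,2,0,3](1) P2=[3,3,4,4,2,4](0)
Move 2: P2 pit4 -> P1=[4,3,2,2,0,3](1) P2=[3,3,4,4,0,5](1)
Move 3: P2 pit5 -> P1=[5,4,3,3,0,3](1) P2=[3,3,4,4,0,0](2)
Move 4: P2 pit3 -> P1=[6,4,3,3,0,3](1) P2=[3,3,4,0,1,1](3)
Move 5: P2 pit0 -> P1=[6,4,0,3,0,3](1) P2=[0,4,5,0,1,1](7)

Answer: 6 4 0 3 0 3 1 0 4 5 0 1 1 7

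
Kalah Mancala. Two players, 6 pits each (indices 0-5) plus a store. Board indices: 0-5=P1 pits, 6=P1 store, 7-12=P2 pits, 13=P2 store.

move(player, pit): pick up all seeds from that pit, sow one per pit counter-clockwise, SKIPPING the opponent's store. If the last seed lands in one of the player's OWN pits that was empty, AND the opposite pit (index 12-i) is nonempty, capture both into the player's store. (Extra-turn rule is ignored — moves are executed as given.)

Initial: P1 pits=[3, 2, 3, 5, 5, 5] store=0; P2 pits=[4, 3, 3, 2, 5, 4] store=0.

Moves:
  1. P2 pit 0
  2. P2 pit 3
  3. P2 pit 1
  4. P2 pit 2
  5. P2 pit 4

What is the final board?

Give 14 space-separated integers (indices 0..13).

Answer: 5 3 4 6 6 0 0 0 0 0 2 0 8 10

Derivation:
Move 1: P2 pit0 -> P1=[3,2,3,5,5,5](0) P2=[0,4,4,3,6,4](0)
Move 2: P2 pit3 -> P1=[3,2,3,5,5,5](0) P2=[0,4,4,0,7,5](1)
Move 3: P2 pit1 -> P1=[3,2,3,5,5,5](0) P2=[0,0,5,1,8,6](1)
Move 4: P2 pit2 -> P1=[4,2,3,5,5,5](0) P2=[0,0,0,2,9,7](2)
Move 5: P2 pit4 -> P1=[5,3,4,6,6,0](0) P2=[0,0,0,2,0,8](10)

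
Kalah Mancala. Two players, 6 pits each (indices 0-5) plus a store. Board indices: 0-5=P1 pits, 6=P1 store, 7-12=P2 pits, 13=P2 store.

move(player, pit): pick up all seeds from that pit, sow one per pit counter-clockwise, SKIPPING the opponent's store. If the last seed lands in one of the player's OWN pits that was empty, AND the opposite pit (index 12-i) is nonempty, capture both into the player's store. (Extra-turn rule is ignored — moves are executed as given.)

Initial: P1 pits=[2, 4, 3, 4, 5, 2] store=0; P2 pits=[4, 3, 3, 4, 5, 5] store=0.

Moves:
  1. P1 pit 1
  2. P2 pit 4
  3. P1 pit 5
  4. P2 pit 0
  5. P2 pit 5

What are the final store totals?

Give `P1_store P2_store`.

Move 1: P1 pit1 -> P1=[2,0,4,5,6,3](0) P2=[4,3,3,4,5,5](0)
Move 2: P2 pit4 -> P1=[3,1,5,5,6,3](0) P2=[4,3,3,4,0,6](1)
Move 3: P1 pit5 -> P1=[3,1,5,5,6,0](1) P2=[5,4,3,4,0,6](1)
Move 4: P2 pit0 -> P1=[3,1,5,5,6,0](1) P2=[0,5,4,5,1,7](1)
Move 5: P2 pit5 -> P1=[4,2,6,6,7,1](1) P2=[0,5,4,5,1,0](2)

Answer: 1 2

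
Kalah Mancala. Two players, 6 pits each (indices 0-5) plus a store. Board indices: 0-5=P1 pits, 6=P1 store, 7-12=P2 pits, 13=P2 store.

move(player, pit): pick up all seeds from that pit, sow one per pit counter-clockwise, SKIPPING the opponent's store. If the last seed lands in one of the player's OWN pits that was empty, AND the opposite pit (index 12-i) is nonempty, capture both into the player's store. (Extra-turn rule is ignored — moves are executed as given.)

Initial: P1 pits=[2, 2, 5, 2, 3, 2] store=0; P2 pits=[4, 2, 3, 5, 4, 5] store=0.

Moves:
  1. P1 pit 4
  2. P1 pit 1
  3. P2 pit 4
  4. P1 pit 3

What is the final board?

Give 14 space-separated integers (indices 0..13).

Answer: 3 1 6 0 1 4 2 5 2 3 5 0 6 1

Derivation:
Move 1: P1 pit4 -> P1=[2,2,5,2,0,3](1) P2=[5,2,3,5,4,5](0)
Move 2: P1 pit1 -> P1=[2,0,6,3,0,3](1) P2=[5,2,3,5,4,5](0)
Move 3: P2 pit4 -> P1=[3,1,6,3,0,3](1) P2=[5,2,3,5,0,6](1)
Move 4: P1 pit3 -> P1=[3,1,6,0,1,4](2) P2=[5,2,3,5,0,6](1)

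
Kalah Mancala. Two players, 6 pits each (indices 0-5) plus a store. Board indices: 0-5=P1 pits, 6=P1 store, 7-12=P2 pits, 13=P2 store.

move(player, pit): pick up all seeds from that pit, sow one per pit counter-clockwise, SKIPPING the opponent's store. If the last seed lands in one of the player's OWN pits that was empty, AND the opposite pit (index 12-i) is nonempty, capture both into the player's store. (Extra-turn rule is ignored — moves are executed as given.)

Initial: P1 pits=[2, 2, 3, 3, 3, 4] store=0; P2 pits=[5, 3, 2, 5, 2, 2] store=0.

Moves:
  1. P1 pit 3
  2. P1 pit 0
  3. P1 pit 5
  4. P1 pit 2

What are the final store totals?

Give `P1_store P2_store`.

Answer: 3 0

Derivation:
Move 1: P1 pit3 -> P1=[2,2,3,0,4,5](1) P2=[5,3,2,5,2,2](0)
Move 2: P1 pit0 -> P1=[0,3,4,0,4,5](1) P2=[5,3,2,5,2,2](0)
Move 3: P1 pit5 -> P1=[0,3,4,0,4,0](2) P2=[6,4,3,6,2,2](0)
Move 4: P1 pit2 -> P1=[0,3,0,1,5,1](3) P2=[6,4,3,6,2,2](0)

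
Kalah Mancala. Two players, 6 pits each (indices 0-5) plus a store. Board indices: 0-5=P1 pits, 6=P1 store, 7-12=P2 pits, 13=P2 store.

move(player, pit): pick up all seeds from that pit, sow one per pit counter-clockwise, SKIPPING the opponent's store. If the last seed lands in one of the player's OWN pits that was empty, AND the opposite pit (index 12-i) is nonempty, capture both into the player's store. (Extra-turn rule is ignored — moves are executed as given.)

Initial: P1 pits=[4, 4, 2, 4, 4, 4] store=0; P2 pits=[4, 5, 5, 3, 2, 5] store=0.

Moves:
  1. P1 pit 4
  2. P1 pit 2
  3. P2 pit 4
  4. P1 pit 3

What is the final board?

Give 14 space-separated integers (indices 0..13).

Answer: 4 4 0 0 1 6 9 6 1 5 3 0 6 1

Derivation:
Move 1: P1 pit4 -> P1=[4,4,2,4,0,5](1) P2=[5,6,5,3,2,5](0)
Move 2: P1 pit2 -> P1=[4,4,0,5,0,5](8) P2=[5,0,5,3,2,5](0)
Move 3: P2 pit4 -> P1=[4,4,0,5,0,5](8) P2=[5,0,5,3,0,6](1)
Move 4: P1 pit3 -> P1=[4,4,0,0,1,6](9) P2=[6,1,5,3,0,6](1)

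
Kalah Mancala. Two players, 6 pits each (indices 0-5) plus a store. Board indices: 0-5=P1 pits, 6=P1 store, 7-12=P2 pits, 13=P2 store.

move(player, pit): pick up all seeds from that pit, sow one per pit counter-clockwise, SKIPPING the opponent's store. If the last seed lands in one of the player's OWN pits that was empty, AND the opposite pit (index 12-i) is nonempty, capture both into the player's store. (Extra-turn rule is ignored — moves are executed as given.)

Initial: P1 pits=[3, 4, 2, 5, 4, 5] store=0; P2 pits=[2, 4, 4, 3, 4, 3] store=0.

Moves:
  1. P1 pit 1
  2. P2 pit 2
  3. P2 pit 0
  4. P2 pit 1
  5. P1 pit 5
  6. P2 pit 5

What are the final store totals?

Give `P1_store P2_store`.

Move 1: P1 pit1 -> P1=[3,0,3,6,5,6](0) P2=[2,4,4,3,4,3](0)
Move 2: P2 pit2 -> P1=[3,0,3,6,5,6](0) P2=[2,4,0,4,5,4](1)
Move 3: P2 pit0 -> P1=[3,0,3,0,5,6](0) P2=[0,5,0,4,5,4](8)
Move 4: P2 pit1 -> P1=[3,0,3,0,5,6](0) P2=[0,0,1,5,6,5](9)
Move 5: P1 pit5 -> P1=[3,0,3,0,5,0](1) P2=[1,1,2,6,7,5](9)
Move 6: P2 pit5 -> P1=[4,1,4,1,5,0](1) P2=[1,1,2,6,7,0](10)

Answer: 1 10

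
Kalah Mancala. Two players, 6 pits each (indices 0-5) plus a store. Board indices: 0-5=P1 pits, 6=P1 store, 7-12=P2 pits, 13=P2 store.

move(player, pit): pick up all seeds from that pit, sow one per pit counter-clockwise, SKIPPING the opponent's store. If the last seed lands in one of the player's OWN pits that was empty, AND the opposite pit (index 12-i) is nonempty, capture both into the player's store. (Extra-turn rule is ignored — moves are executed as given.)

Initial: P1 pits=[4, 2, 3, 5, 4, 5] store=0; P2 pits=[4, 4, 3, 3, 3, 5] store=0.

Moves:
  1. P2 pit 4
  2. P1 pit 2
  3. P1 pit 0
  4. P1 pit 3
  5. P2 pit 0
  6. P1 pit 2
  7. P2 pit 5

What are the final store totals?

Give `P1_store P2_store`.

Move 1: P2 pit4 -> P1=[5,2,3,5,4,5](0) P2=[4,4,3,3,0,6](1)
Move 2: P1 pit2 -> P1=[5,2,0,6,5,6](0) P2=[4,4,3,3,0,6](1)
Move 3: P1 pit0 -> P1=[0,3,1,7,6,7](0) P2=[4,4,3,3,0,6](1)
Move 4: P1 pit3 -> P1=[0,3,1,0,7,8](1) P2=[5,5,4,4,0,6](1)
Move 5: P2 pit0 -> P1=[0,3,1,0,7,8](1) P2=[0,6,5,5,1,7](1)
Move 6: P1 pit2 -> P1=[0,3,0,0,7,8](7) P2=[0,6,0,5,1,7](1)
Move 7: P2 pit5 -> P1=[1,4,1,1,8,9](7) P2=[0,6,0,5,1,0](2)

Answer: 7 2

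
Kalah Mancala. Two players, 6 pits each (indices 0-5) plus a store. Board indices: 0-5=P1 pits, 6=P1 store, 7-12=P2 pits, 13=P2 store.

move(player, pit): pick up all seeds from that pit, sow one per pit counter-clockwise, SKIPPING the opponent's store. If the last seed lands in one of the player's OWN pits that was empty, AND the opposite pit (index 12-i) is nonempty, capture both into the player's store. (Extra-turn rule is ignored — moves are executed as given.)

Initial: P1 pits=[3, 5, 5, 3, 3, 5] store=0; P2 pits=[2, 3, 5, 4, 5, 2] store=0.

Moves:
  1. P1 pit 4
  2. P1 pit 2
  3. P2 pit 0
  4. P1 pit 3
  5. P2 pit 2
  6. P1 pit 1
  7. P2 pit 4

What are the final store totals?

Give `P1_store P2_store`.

Move 1: P1 pit4 -> P1=[3,5,5,3,0,6](1) P2=[3,3,5,4,5,2](0)
Move 2: P1 pit2 -> P1=[3,5,0,4,1,7](2) P2=[4,3,5,4,5,2](0)
Move 3: P2 pit0 -> P1=[3,5,0,4,1,7](2) P2=[0,4,6,5,6,2](0)
Move 4: P1 pit3 -> P1=[3,5,0,0,2,8](3) P2=[1,4,6,5,6,2](0)
Move 5: P2 pit2 -> P1=[4,6,0,0,2,8](3) P2=[1,4,0,6,7,3](1)
Move 6: P1 pit1 -> P1=[4,0,1,1,3,9](4) P2=[2,4,0,6,7,3](1)
Move 7: P2 pit4 -> P1=[5,1,2,2,4,9](4) P2=[2,4,0,6,0,4](2)

Answer: 4 2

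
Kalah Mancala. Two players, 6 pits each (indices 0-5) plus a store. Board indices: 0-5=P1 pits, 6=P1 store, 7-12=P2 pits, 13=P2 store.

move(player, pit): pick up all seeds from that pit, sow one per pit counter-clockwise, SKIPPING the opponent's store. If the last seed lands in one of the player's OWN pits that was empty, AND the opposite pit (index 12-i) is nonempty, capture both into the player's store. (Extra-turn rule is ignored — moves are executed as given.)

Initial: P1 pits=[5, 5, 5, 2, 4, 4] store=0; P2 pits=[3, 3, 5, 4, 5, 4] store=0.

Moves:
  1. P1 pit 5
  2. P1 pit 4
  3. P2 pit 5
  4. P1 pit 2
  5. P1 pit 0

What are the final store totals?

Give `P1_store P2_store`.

Move 1: P1 pit5 -> P1=[5,5,5,2,4,0](1) P2=[4,4,6,4,5,4](0)
Move 2: P1 pit4 -> P1=[5,5,5,2,0,1](2) P2=[5,5,6,4,5,4](0)
Move 3: P2 pit5 -> P1=[6,6,6,2,0,1](2) P2=[5,5,6,4,5,0](1)
Move 4: P1 pit2 -> P1=[6,6,0,3,1,2](3) P2=[6,6,6,4,5,0](1)
Move 5: P1 pit0 -> P1=[0,7,1,4,2,3](4) P2=[6,6,6,4,5,0](1)

Answer: 4 1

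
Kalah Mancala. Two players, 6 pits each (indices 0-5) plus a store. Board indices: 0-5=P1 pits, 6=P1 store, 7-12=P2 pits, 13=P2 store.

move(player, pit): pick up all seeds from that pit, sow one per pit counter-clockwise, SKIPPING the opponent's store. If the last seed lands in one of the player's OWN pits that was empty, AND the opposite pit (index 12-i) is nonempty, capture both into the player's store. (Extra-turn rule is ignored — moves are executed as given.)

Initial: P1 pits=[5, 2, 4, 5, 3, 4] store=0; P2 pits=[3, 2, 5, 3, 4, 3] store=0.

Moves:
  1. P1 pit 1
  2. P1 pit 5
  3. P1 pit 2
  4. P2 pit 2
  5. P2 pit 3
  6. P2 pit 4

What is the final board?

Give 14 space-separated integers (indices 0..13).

Answer: 8 2 1 8 4 1 2 5 3 0 0 0 6 3

Derivation:
Move 1: P1 pit1 -> P1=[5,0,5,6,3,4](0) P2=[3,2,5,3,4,3](0)
Move 2: P1 pit5 -> P1=[5,0,5,6,3,0](1) P2=[4,3,6,3,4,3](0)
Move 3: P1 pit2 -> P1=[5,0,0,7,4,1](2) P2=[5,3,6,3,4,3](0)
Move 4: P2 pit2 -> P1=[6,1,0,7,4,1](2) P2=[5,3,0,4,5,4](1)
Move 5: P2 pit3 -> P1=[7,1,0,7,4,1](2) P2=[5,3,0,0,6,5](2)
Move 6: P2 pit4 -> P1=[8,2,1,8,4,1](2) P2=[5,3,0,0,0,6](3)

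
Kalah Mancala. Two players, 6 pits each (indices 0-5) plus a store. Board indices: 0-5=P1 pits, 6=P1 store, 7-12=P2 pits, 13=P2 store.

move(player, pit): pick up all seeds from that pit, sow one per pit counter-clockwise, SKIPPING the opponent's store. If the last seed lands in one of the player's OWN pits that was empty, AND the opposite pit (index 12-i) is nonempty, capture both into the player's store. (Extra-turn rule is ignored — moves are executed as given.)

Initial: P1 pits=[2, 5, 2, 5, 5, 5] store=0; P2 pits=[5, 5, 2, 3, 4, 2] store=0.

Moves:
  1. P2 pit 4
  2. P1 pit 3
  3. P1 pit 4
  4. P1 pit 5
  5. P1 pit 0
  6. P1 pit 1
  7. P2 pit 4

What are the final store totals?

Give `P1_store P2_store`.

Answer: 9 1

Derivation:
Move 1: P2 pit4 -> P1=[3,6,2,5,5,5](0) P2=[5,5,2,3,0,3](1)
Move 2: P1 pit3 -> P1=[3,6,2,0,6,6](1) P2=[6,6,2,3,0,3](1)
Move 3: P1 pit4 -> P1=[3,6,2,0,0,7](2) P2=[7,7,3,4,0,3](1)
Move 4: P1 pit5 -> P1=[3,6,2,0,0,0](3) P2=[8,8,4,5,1,4](1)
Move 5: P1 pit0 -> P1=[0,7,3,0,0,0](8) P2=[8,8,0,5,1,4](1)
Move 6: P1 pit1 -> P1=[0,0,4,1,1,1](9) P2=[9,9,0,5,1,4](1)
Move 7: P2 pit4 -> P1=[0,0,4,1,1,1](9) P2=[9,9,0,5,0,5](1)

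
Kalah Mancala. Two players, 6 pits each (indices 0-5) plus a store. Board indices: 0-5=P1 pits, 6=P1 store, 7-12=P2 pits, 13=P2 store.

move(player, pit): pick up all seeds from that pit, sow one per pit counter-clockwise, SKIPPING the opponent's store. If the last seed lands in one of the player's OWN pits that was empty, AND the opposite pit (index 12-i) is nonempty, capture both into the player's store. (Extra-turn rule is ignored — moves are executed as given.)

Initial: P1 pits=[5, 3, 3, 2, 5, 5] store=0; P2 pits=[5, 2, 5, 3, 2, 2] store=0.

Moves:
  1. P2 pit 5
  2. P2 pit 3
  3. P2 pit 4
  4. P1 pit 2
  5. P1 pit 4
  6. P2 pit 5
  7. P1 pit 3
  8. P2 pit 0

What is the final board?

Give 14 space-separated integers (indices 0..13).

Move 1: P2 pit5 -> P1=[6,3,3,2,5,5](0) P2=[5,2,5,3,2,0](1)
Move 2: P2 pit3 -> P1=[6,3,3,2,5,5](0) P2=[5,2,5,0,3,1](2)
Move 3: P2 pit4 -> P1=[7,3,3,2,5,5](0) P2=[5,2,5,0,0,2](3)
Move 4: P1 pit2 -> P1=[7,3,0,3,6,6](0) P2=[5,2,5,0,0,2](3)
Move 5: P1 pit4 -> P1=[7,3,0,3,0,7](1) P2=[6,3,6,1,0,2](3)
Move 6: P2 pit5 -> P1=[8,3,0,3,0,7](1) P2=[6,3,6,1,0,0](4)
Move 7: P1 pit3 -> P1=[8,3,0,0,1,8](2) P2=[6,3,6,1,0,0](4)
Move 8: P2 pit0 -> P1=[8,3,0,0,1,8](2) P2=[0,4,7,2,1,1](5)

Answer: 8 3 0 0 1 8 2 0 4 7 2 1 1 5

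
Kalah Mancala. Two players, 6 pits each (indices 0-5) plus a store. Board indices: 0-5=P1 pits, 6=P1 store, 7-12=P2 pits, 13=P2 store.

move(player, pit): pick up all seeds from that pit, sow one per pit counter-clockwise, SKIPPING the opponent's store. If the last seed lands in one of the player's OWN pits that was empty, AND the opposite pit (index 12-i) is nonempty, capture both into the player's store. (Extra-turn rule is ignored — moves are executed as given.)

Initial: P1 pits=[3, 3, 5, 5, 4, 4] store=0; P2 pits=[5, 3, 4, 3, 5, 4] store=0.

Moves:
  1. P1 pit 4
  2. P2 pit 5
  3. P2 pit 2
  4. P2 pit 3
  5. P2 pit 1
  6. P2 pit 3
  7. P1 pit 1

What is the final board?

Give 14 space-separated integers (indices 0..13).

Move 1: P1 pit4 -> P1=[3,3,5,5,0,5](1) P2=[6,4,4,3,5,4](0)
Move 2: P2 pit5 -> P1=[4,4,6,5,0,5](1) P2=[6,4,4,3,5,0](1)
Move 3: P2 pit2 -> P1=[4,4,6,5,0,5](1) P2=[6,4,0,4,6,1](2)
Move 4: P2 pit3 -> P1=[5,4,6,5,0,5](1) P2=[6,4,0,0,7,2](3)
Move 5: P2 pit1 -> P1=[5,4,6,5,0,5](1) P2=[6,0,1,1,8,3](3)
Move 6: P2 pit3 -> P1=[5,4,6,5,0,5](1) P2=[6,0,1,0,9,3](3)
Move 7: P1 pit1 -> P1=[5,0,7,6,1,6](1) P2=[6,0,1,0,9,3](3)

Answer: 5 0 7 6 1 6 1 6 0 1 0 9 3 3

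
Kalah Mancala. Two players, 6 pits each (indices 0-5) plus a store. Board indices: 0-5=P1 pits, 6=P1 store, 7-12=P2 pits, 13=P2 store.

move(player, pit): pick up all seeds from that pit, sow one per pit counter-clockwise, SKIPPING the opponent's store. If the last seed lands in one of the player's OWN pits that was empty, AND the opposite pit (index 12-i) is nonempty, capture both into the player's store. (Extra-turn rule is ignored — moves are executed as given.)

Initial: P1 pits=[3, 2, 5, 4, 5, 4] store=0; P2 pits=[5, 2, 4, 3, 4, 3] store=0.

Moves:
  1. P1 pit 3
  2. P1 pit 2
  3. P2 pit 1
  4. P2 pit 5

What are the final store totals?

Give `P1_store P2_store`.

Answer: 2 1

Derivation:
Move 1: P1 pit3 -> P1=[3,2,5,0,6,5](1) P2=[6,2,4,3,4,3](0)
Move 2: P1 pit2 -> P1=[3,2,0,1,7,6](2) P2=[7,2,4,3,4,3](0)
Move 3: P2 pit1 -> P1=[3,2,0,1,7,6](2) P2=[7,0,5,4,4,3](0)
Move 4: P2 pit5 -> P1=[4,3,0,1,7,6](2) P2=[7,0,5,4,4,0](1)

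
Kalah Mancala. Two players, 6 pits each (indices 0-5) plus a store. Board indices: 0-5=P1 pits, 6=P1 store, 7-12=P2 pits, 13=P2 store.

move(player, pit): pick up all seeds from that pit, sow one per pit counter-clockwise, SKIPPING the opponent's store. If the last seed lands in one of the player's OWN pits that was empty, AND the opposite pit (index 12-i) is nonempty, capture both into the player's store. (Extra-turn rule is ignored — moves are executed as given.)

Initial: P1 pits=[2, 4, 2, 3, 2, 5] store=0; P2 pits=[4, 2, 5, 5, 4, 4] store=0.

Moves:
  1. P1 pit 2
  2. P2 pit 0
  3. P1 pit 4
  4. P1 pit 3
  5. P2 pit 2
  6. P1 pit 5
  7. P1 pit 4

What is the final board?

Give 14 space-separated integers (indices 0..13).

Answer: 3 5 0 0 0 0 7 0 4 1 8 7 6 1

Derivation:
Move 1: P1 pit2 -> P1=[2,4,0,4,3,5](0) P2=[4,2,5,5,4,4](0)
Move 2: P2 pit0 -> P1=[2,4,0,4,3,5](0) P2=[0,3,6,6,5,4](0)
Move 3: P1 pit4 -> P1=[2,4,0,4,0,6](1) P2=[1,3,6,6,5,4](0)
Move 4: P1 pit3 -> P1=[2,4,0,0,1,7](2) P2=[2,3,6,6,5,4](0)
Move 5: P2 pit2 -> P1=[3,5,0,0,1,7](2) P2=[2,3,0,7,6,5](1)
Move 6: P1 pit5 -> P1=[3,5,0,0,1,0](3) P2=[3,4,1,8,7,6](1)
Move 7: P1 pit4 -> P1=[3,5,0,0,0,0](7) P2=[0,4,1,8,7,6](1)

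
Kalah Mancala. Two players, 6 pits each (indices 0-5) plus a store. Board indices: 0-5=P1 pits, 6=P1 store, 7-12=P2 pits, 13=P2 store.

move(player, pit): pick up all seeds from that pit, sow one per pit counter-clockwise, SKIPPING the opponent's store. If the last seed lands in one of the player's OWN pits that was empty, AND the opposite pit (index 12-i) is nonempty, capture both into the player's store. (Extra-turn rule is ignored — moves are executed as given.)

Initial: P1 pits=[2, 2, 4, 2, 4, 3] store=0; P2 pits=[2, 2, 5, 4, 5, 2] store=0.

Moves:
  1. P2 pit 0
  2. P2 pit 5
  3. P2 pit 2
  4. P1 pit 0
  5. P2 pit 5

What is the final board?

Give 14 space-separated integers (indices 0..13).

Move 1: P2 pit0 -> P1=[2,2,4,2,4,3](0) P2=[0,3,6,4,5,2](0)
Move 2: P2 pit5 -> P1=[3,2,4,2,4,3](0) P2=[0,3,6,4,5,0](1)
Move 3: P2 pit2 -> P1=[4,3,4,2,4,3](0) P2=[0,3,0,5,6,1](2)
Move 4: P1 pit0 -> P1=[0,4,5,3,5,3](0) P2=[0,3,0,5,6,1](2)
Move 5: P2 pit5 -> P1=[0,4,5,3,5,3](0) P2=[0,3,0,5,6,0](3)

Answer: 0 4 5 3 5 3 0 0 3 0 5 6 0 3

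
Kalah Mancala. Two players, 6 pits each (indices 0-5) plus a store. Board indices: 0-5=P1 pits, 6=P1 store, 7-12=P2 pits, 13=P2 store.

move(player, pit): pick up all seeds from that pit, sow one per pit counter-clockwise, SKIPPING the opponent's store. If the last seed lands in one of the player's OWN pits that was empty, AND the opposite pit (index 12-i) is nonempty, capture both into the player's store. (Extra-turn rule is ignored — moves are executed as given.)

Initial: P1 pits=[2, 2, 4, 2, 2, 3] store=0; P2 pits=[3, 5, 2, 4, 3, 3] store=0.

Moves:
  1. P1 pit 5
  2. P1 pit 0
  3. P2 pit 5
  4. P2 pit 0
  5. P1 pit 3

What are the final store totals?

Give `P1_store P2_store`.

Move 1: P1 pit5 -> P1=[2,2,4,2,2,0](1) P2=[4,6,2,4,3,3](0)
Move 2: P1 pit0 -> P1=[0,3,5,2,2,0](1) P2=[4,6,2,4,3,3](0)
Move 3: P2 pit5 -> P1=[1,4,5,2,2,0](1) P2=[4,6,2,4,3,0](1)
Move 4: P2 pit0 -> P1=[1,4,5,2,2,0](1) P2=[0,7,3,5,4,0](1)
Move 5: P1 pit3 -> P1=[1,4,5,0,3,1](1) P2=[0,7,3,5,4,0](1)

Answer: 1 1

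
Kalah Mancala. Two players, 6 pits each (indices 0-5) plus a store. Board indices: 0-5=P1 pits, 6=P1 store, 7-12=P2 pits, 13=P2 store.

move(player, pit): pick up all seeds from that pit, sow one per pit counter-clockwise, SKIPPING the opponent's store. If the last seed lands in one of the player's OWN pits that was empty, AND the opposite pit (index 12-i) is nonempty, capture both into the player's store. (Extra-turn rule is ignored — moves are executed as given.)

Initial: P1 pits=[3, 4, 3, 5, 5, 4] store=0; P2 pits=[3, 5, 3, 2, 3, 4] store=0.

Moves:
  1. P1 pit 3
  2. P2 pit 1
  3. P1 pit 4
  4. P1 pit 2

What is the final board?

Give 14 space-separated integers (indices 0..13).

Move 1: P1 pit3 -> P1=[3,4,3,0,6,5](1) P2=[4,6,3,2,3,4](0)
Move 2: P2 pit1 -> P1=[4,4,3,0,6,5](1) P2=[4,0,4,3,4,5](1)
Move 3: P1 pit4 -> P1=[4,4,3,0,0,6](2) P2=[5,1,5,4,4,5](1)
Move 4: P1 pit2 -> P1=[4,4,0,1,1,7](2) P2=[5,1,5,4,4,5](1)

Answer: 4 4 0 1 1 7 2 5 1 5 4 4 5 1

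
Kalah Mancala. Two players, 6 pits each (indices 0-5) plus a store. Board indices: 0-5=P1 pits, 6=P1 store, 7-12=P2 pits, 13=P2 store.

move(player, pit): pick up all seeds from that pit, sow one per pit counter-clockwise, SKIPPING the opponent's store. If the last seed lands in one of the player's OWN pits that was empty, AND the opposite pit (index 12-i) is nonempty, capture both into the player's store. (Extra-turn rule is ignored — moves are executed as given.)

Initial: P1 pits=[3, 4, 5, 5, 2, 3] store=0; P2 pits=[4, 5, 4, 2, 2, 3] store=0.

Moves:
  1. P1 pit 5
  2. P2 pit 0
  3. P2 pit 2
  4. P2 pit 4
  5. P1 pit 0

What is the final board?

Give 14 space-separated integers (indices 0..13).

Move 1: P1 pit5 -> P1=[3,4,5,5,2,0](1) P2=[5,6,4,2,2,3](0)
Move 2: P2 pit0 -> P1=[3,4,5,5,2,0](1) P2=[0,7,5,3,3,4](0)
Move 3: P2 pit2 -> P1=[4,4,5,5,2,0](1) P2=[0,7,0,4,4,5](1)
Move 4: P2 pit4 -> P1=[5,5,5,5,2,0](1) P2=[0,7,0,4,0,6](2)
Move 5: P1 pit0 -> P1=[0,6,6,6,3,1](1) P2=[0,7,0,4,0,6](2)

Answer: 0 6 6 6 3 1 1 0 7 0 4 0 6 2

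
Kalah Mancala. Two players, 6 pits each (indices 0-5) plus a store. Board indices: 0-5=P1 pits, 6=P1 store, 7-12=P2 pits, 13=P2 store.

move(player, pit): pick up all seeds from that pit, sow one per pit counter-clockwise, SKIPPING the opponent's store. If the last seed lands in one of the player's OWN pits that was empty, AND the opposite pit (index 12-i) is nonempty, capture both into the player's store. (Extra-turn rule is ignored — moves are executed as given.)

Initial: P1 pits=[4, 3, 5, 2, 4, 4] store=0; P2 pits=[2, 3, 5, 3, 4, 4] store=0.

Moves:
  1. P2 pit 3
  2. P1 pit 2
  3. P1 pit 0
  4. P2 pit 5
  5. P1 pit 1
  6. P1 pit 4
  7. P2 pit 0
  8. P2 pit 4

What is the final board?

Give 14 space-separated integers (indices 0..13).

Move 1: P2 pit3 -> P1=[4,3,5,2,4,4](0) P2=[2,3,5,0,5,5](1)
Move 2: P1 pit2 -> P1=[4,3,0,3,5,5](1) P2=[3,3,5,0,5,5](1)
Move 3: P1 pit0 -> P1=[0,4,1,4,6,5](1) P2=[3,3,5,0,5,5](1)
Move 4: P2 pit5 -> P1=[1,5,2,5,6,5](1) P2=[3,3,5,0,5,0](2)
Move 5: P1 pit1 -> P1=[1,0,3,6,7,6](2) P2=[3,3,5,0,5,0](2)
Move 6: P1 pit4 -> P1=[1,0,3,6,0,7](3) P2=[4,4,6,1,6,0](2)
Move 7: P2 pit0 -> P1=[1,0,3,6,0,7](3) P2=[0,5,7,2,7,0](2)
Move 8: P2 pit4 -> P1=[2,1,4,7,1,7](3) P2=[0,5,7,2,0,1](3)

Answer: 2 1 4 7 1 7 3 0 5 7 2 0 1 3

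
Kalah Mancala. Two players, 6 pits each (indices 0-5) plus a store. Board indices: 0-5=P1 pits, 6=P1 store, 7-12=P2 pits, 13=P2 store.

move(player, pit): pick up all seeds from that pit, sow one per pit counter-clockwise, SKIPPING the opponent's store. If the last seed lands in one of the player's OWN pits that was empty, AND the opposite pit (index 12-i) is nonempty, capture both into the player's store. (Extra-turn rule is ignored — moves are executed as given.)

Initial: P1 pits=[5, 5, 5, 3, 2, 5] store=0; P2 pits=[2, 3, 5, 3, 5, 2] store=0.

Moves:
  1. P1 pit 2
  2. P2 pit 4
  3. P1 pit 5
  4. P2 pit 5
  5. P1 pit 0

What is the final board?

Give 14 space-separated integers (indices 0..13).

Move 1: P1 pit2 -> P1=[5,5,0,4,3,6](1) P2=[3,3,5,3,5,2](0)
Move 2: P2 pit4 -> P1=[6,6,1,4,3,6](1) P2=[3,3,5,3,0,3](1)
Move 3: P1 pit5 -> P1=[6,6,1,4,3,0](2) P2=[4,4,6,4,1,3](1)
Move 4: P2 pit5 -> P1=[7,7,1,4,3,0](2) P2=[4,4,6,4,1,0](2)
Move 5: P1 pit0 -> P1=[0,8,2,5,4,1](3) P2=[5,4,6,4,1,0](2)

Answer: 0 8 2 5 4 1 3 5 4 6 4 1 0 2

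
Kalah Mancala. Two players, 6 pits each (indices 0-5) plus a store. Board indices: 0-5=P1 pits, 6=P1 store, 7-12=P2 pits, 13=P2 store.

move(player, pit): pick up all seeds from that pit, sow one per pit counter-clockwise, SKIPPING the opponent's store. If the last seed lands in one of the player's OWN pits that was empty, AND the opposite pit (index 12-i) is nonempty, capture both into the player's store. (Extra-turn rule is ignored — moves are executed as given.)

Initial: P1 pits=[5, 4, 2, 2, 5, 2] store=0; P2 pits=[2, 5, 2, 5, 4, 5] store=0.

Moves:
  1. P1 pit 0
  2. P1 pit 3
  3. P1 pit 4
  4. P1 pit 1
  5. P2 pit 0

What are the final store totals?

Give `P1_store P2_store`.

Answer: 3 0

Derivation:
Move 1: P1 pit0 -> P1=[0,5,3,3,6,3](0) P2=[2,5,2,5,4,5](0)
Move 2: P1 pit3 -> P1=[0,5,3,0,7,4](1) P2=[2,5,2,5,4,5](0)
Move 3: P1 pit4 -> P1=[0,5,3,0,0,5](2) P2=[3,6,3,6,5,5](0)
Move 4: P1 pit1 -> P1=[0,0,4,1,1,6](3) P2=[3,6,3,6,5,5](0)
Move 5: P2 pit0 -> P1=[0,0,4,1,1,6](3) P2=[0,7,4,7,5,5](0)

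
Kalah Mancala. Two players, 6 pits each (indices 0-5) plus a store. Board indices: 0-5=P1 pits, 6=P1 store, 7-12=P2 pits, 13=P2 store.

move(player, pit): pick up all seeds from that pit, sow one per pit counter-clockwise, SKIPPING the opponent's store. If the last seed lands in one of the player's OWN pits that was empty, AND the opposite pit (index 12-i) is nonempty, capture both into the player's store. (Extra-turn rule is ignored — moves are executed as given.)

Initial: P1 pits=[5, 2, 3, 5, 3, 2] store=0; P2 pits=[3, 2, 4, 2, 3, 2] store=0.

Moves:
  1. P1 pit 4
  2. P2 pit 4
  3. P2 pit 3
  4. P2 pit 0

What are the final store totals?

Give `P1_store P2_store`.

Move 1: P1 pit4 -> P1=[5,2,3,5,0,3](1) P2=[4,2,4,2,3,2](0)
Move 2: P2 pit4 -> P1=[6,2,3,5,0,3](1) P2=[4,2,4,2,0,3](1)
Move 3: P2 pit3 -> P1=[6,2,3,5,0,3](1) P2=[4,2,4,0,1,4](1)
Move 4: P2 pit0 -> P1=[6,2,3,5,0,3](1) P2=[0,3,5,1,2,4](1)

Answer: 1 1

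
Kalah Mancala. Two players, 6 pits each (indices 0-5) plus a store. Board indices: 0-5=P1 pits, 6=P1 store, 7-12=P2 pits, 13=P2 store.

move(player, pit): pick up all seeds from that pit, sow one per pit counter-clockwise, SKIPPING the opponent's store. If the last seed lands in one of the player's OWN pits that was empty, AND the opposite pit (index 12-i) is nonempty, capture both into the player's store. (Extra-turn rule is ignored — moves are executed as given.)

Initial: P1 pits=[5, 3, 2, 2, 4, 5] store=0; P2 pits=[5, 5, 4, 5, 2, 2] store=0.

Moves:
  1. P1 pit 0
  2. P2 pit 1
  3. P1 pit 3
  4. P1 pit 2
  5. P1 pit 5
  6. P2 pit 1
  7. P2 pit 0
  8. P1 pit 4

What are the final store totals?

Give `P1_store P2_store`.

Answer: 8 2

Derivation:
Move 1: P1 pit0 -> P1=[0,4,3,3,5,6](0) P2=[5,5,4,5,2,2](0)
Move 2: P2 pit1 -> P1=[0,4,3,3,5,6](0) P2=[5,0,5,6,3,3](1)
Move 3: P1 pit3 -> P1=[0,4,3,0,6,7](1) P2=[5,0,5,6,3,3](1)
Move 4: P1 pit2 -> P1=[0,4,0,1,7,8](1) P2=[5,0,5,6,3,3](1)
Move 5: P1 pit5 -> P1=[0,4,0,1,7,0](7) P2=[6,1,6,7,4,0](1)
Move 6: P2 pit1 -> P1=[0,4,0,1,7,0](7) P2=[6,0,7,7,4,0](1)
Move 7: P2 pit0 -> P1=[0,4,0,1,7,0](7) P2=[0,1,8,8,5,1](2)
Move 8: P1 pit4 -> P1=[0,4,0,1,0,1](8) P2=[1,2,9,9,6,1](2)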